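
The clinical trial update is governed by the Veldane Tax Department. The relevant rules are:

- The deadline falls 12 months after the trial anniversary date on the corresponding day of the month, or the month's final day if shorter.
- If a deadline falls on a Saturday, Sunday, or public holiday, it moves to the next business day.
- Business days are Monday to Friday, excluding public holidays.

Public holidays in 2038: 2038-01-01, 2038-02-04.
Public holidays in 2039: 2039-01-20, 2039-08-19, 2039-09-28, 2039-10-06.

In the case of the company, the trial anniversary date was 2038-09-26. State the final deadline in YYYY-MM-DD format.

12 months from 2038-09-26 is 2039-09-26.
2039-09-26 falls on a Monday, which is a business day, so no adjustment is needed.
So the filing is due 2039-09-26.

2039-09-26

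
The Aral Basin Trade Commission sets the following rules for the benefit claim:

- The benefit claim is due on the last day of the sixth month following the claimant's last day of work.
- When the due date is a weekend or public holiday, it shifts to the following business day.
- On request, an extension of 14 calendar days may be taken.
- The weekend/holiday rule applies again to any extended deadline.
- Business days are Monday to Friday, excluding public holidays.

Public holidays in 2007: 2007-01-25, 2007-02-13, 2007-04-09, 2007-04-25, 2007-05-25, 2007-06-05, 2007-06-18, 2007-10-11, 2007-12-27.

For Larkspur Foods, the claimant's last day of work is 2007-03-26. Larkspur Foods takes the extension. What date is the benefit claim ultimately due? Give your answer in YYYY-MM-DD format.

2007-10-15

6 months after 2007-03-26 is September 2007; that month ends on 2007-09-30.
2007-09-30 is a Sunday, so it moves to the next business day, 2007-10-01 (Monday).
With the 14-day extension, 2007-10-01 becomes 2007-10-15.
2007-10-15 is a Monday and not a listed holiday, so it stands.
Deadline: 2007-10-15.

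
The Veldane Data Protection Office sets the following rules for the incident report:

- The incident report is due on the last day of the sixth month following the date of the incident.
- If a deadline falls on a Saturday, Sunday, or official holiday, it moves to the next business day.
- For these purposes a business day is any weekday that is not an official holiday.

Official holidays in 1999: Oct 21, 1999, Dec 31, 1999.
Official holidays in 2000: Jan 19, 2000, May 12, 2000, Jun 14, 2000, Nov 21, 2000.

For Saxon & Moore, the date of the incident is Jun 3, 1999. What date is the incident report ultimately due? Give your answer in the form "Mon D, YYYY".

Jan 3, 2000

6 months after Jun 3, 1999 is December 1999; that month ends on Dec 31, 1999.
Dec 31, 1999 falls on a listed holiday. Rolling to the next business day gives Jan 3, 2000, a Monday.
So the filing is due Jan 3, 2000.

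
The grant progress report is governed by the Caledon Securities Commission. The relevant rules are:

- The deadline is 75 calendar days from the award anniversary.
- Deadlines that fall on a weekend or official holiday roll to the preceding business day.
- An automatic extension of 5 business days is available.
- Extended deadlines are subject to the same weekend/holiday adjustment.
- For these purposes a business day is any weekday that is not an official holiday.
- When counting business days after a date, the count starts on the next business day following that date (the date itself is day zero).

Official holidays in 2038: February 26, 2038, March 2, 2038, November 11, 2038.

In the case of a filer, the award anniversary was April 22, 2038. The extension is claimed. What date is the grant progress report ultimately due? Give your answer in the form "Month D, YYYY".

July 13, 2038

From April 22, 2038, 75 calendar days later is July 6, 2038.
July 6, 2038 is a Tuesday and not a listed holiday, so it stands.
Counting 5 further business days from July 6, 2038 reaches July 13, 2038.
Since July 13, 2038 is a Tuesday and not a holiday, the date is unchanged.
Deadline: July 13, 2038.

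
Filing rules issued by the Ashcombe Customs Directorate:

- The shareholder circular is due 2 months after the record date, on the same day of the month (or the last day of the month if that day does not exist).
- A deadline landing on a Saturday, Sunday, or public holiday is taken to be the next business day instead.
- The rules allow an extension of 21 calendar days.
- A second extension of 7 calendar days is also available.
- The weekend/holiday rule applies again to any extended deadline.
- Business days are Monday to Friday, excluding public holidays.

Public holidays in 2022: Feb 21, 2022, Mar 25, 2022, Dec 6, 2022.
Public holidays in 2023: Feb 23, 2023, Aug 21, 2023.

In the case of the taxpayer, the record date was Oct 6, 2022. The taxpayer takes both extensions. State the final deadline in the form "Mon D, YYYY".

Jan 4, 2023

2 months from Oct 6, 2022 is Dec 6, 2022.
Dec 6, 2022 falls on a listed holiday. Rolling to the next business day gives Dec 7, 2022, a Wednesday.
Add the 21 calendar-day extension to Dec 7, 2022: Dec 28, 2022.
Since Dec 28, 2022 is a Wednesday and not a holiday, the date is unchanged.
Applying the 7-calendar-day extension: Dec 28, 2022 + 7 days = Jan 4, 2023.
Jan 4, 2023 (Wednesday) is already a business day.
Deadline: Jan 4, 2023.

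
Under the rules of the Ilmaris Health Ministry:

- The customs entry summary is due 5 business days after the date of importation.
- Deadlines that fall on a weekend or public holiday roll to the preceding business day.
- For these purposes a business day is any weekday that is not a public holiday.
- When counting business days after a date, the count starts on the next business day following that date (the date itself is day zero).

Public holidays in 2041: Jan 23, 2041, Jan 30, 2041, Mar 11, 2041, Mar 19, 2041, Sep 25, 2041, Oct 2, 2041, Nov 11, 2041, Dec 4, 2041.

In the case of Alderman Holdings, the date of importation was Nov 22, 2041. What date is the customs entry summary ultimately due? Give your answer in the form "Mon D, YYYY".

Nov 29, 2041

Starting the day after Nov 22, 2041 and counting 5 business days lands on Nov 29, 2041.
Nov 29, 2041 is a Friday and not a listed holiday, so it stands.
So the filing is due Nov 29, 2041.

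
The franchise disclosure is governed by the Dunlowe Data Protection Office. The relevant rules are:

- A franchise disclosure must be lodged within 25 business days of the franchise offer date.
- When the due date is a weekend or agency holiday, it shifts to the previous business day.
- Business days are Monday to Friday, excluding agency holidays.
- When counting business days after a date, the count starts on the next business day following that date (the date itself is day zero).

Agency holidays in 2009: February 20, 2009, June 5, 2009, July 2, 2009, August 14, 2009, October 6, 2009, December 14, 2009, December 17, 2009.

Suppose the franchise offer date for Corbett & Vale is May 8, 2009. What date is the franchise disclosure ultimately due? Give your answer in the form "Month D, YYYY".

Counting 25 business days after May 8, 2009 (skipping weekends and listed holidays) reaches June 15, 2009.
Since June 15, 2009 is a Monday and not a holiday, the date is unchanged.
The final due date is June 15, 2009.

June 15, 2009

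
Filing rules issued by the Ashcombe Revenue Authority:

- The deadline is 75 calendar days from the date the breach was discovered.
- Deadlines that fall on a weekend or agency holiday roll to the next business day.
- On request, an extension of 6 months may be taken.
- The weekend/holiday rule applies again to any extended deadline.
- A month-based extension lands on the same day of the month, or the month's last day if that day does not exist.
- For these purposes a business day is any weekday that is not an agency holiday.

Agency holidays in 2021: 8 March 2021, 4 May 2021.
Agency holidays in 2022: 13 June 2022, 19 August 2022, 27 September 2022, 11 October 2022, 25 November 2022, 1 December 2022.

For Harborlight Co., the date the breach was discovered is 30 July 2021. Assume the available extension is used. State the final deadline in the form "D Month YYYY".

13 April 2022

Adding 75 calendar days to 30 July 2021 gives 13 October 2021.
13 October 2021 falls on a Wednesday, which is a business day, so no adjustment is needed.
The 6 months extension carries 13 October 2021 to 13 April 2022.
13 April 2022 falls on a Wednesday, which is a business day, so no adjustment is needed.
Deadline: 13 April 2022.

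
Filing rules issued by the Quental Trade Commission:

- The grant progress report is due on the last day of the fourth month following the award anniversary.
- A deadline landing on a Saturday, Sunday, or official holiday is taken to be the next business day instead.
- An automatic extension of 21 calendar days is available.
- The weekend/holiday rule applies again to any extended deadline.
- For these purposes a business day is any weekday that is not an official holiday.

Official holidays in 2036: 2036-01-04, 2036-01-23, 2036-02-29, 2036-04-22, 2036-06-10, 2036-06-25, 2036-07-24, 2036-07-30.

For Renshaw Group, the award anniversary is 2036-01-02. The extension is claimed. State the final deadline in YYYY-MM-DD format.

2036-06-23

The fourth month after 2036-01-02 is May 2036, whose last day is 2036-05-31.
2036-05-31 is a Saturday; the next business day is 2036-06-02 (Monday).
The 21-calendar-day extension moves the deadline from 2036-06-02 to 2036-06-23.
2036-06-23 (Monday) is already a business day.
Deadline: 2036-06-23.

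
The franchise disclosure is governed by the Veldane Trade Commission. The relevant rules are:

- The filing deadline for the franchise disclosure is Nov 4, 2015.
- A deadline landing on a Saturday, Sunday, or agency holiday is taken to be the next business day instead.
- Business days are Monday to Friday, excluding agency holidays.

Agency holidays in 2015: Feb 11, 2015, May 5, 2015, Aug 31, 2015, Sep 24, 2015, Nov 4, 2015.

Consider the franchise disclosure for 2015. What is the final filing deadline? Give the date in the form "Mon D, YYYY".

Nov 5, 2015

The stated deadline is Nov 4, 2015.
Nov 4, 2015 falls on a listed holiday. Rolling to the next business day gives Nov 5, 2015, a Thursday.
Final deadline: Nov 5, 2015.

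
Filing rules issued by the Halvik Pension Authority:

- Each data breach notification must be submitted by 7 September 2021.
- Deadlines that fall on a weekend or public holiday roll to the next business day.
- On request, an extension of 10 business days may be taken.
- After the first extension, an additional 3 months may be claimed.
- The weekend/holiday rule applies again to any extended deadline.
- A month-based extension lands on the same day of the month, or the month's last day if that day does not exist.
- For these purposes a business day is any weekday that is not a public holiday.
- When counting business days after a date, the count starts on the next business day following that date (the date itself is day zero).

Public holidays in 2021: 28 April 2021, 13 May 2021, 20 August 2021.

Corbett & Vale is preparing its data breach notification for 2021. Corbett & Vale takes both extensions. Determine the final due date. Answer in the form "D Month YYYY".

The stated deadline is 7 September 2021.
7 September 2021 is a Tuesday and not a listed holiday, so it stands.
Counting 10 further business days from 7 September 2021 reaches 21 September 2021.
21 September 2021 falls on a Tuesday, which is a business day, so no adjustment is needed.
Applying the 3 months extension: 3 months after 21 September 2021 is 21 December 2021.
21 December 2021 (Tuesday) is already a business day.
The final due date is 21 December 2021.

21 December 2021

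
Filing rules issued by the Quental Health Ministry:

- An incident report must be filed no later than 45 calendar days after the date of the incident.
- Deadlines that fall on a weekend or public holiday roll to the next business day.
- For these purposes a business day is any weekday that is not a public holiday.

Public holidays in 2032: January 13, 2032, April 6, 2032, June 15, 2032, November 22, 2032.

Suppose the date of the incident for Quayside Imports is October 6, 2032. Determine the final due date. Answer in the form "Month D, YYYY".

November 23, 2032

Adding 45 calendar days to October 6, 2032 gives November 20, 2032.
November 20, 2032 is a Saturday; the next business day is November 23, 2032 (Tuesday).
Final deadline: November 23, 2032.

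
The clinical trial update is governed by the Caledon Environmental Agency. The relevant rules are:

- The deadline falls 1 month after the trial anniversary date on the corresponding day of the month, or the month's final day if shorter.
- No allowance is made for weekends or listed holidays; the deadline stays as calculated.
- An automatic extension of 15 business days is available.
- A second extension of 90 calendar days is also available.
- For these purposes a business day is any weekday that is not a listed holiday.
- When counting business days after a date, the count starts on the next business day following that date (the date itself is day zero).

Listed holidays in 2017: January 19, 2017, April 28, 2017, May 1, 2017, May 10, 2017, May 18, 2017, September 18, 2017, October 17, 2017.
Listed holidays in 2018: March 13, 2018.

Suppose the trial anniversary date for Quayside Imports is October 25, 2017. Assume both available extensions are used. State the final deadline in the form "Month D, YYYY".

1 month after October 25, 2017, on the same day of the month, is November 25, 2017.
No adjustment is made for weekends or holidays, so November 25, 2017 stands.
Counting 15 further business days from November 25, 2017 reaches December 15, 2017.
No adjustment is made for weekends or holidays, so December 15, 2017 stands.
With the 90-day extension, December 15, 2017 becomes March 15, 2018.
March 15, 2018 is a Thursday; no weekend or holiday adjustment applies.
So the filing is due March 15, 2018.

March 15, 2018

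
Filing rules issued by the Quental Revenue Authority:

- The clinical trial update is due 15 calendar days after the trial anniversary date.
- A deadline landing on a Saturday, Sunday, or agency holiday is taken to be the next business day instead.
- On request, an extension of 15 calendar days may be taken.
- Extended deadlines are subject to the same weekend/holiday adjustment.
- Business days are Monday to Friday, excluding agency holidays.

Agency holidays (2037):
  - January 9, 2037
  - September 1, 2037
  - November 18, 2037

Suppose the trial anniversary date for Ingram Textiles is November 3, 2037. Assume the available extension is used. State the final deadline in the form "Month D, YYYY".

15 calendar days after November 3, 2037 is November 18, 2037.
November 18, 2037 falls on a listed holiday. Rolling to the next business day gives November 19, 2037, a Thursday.
The 15-calendar-day extension moves the deadline from November 19, 2037 to December 4, 2037.
December 4, 2037 is a Friday and not a listed holiday, so it stands.
So the filing is due December 4, 2037.

December 4, 2037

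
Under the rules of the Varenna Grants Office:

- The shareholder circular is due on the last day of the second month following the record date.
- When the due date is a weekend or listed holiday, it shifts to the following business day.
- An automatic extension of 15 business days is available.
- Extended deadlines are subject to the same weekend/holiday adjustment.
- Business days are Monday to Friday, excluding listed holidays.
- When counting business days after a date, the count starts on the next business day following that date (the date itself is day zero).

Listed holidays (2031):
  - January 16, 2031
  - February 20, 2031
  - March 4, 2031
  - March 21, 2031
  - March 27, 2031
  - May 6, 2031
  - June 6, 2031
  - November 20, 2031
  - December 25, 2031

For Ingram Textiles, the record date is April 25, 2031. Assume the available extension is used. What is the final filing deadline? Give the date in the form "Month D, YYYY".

July 21, 2031

2 months after April 25, 2031 is June 2031; that month ends on June 30, 2031.
June 30, 2031 is a Monday and not a listed holiday, so it stands.
The 15-business-day extension runs from June 30, 2031 to July 21, 2031.
July 21, 2031 is a Monday and not a listed holiday, so it stands.
The final due date is July 21, 2031.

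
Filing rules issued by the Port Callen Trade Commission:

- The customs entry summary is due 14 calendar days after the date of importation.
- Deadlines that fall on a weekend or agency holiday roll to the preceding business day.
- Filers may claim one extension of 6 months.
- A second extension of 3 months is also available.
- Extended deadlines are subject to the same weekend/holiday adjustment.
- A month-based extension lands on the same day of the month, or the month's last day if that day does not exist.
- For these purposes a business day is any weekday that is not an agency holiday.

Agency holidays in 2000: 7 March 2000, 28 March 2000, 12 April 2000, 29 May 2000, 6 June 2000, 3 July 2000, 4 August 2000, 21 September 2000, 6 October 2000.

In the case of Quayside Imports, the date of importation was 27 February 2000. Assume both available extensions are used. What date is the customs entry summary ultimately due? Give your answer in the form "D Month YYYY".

8 December 2000

14 calendar days after 27 February 2000 is 12 March 2000.
12 March 2000 is a Sunday; the preceding business day is 10 March 2000 (Friday).
Add 6 months to 10 March 2000: 10 September 2000.
10 September 2000 is a Sunday, so it moves to the preceding business day, 8 September 2000 (Friday).
Add 3 months to 8 September 2000: 8 December 2000.
8 December 2000 is a Friday and not a listed holiday, so it stands.
So the filing is due 8 December 2000.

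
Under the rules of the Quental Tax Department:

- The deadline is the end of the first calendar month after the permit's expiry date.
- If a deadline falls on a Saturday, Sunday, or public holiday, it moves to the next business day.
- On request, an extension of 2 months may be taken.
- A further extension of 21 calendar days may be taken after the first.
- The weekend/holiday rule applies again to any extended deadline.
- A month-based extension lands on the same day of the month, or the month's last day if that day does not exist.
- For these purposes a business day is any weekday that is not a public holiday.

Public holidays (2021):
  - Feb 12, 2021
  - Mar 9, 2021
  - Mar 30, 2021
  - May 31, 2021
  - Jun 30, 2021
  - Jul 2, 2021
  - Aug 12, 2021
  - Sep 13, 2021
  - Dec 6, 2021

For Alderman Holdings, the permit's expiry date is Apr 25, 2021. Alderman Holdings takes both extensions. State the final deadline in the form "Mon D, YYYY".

Aug 23, 2021

1 month after Apr 25, 2021 is May 2021; that month ends on May 31, 2021.
May 31, 2021 is a listed holiday; the next business day is Jun 1, 2021 (Tuesday).
The 2 months extension carries Jun 1, 2021 to Aug 1, 2021.
Aug 1, 2021 is a Sunday; the next business day is Aug 2, 2021 (Monday).
With the 21-day extension, Aug 2, 2021 becomes Aug 23, 2021.
Aug 23, 2021 (Monday) is already a business day.
So the filing is due Aug 23, 2021.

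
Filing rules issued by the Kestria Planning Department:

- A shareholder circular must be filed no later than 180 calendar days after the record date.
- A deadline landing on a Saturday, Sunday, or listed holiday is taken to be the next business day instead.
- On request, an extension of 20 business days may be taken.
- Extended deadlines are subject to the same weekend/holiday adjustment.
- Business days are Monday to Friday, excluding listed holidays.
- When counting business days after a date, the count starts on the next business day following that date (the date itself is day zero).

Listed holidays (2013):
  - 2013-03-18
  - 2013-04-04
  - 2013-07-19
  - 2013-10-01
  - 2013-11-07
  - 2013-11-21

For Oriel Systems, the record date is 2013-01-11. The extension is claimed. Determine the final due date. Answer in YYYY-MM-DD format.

Adding 180 calendar days to 2013-01-11 gives 2013-07-10.
2013-07-10 falls on a Wednesday, which is a business day, so no adjustment is needed.
The 20-business-day extension runs from 2013-07-10 to 2013-08-08.
2013-08-08 falls on a Thursday, which is a business day, so no adjustment is needed.
The final due date is 2013-08-08.

2013-08-08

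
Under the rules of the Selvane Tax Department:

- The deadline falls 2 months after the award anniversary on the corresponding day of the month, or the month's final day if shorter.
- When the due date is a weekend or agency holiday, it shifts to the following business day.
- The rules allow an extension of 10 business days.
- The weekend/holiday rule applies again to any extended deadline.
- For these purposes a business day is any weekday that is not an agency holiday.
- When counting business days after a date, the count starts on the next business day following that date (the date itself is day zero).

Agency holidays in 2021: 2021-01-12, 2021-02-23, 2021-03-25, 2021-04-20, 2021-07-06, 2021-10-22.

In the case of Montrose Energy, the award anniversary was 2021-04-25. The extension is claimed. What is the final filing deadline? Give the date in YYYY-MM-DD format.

2021-07-12

2 months after 2021-04-25, on the same day of the month, is 2021-06-25.
2021-06-25 is a Friday and not a listed holiday, so it stands.
The 10-business-day extension runs from 2021-06-25 to 2021-07-12.
2021-07-12 is a Monday and not a listed holiday, so it stands.
So the filing is due 2021-07-12.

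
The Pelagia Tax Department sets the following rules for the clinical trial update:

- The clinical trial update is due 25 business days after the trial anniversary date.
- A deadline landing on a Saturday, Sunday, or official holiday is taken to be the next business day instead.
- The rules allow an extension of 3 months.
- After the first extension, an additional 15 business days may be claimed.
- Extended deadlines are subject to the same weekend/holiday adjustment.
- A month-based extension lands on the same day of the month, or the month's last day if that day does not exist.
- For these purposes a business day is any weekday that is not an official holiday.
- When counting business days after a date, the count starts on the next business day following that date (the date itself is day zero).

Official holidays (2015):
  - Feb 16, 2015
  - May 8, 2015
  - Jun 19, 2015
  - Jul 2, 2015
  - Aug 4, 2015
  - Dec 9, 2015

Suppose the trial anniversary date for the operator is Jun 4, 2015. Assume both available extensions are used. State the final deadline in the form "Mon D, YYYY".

Counting 25 business days after Jun 4, 2015 (skipping weekends and listed holidays) reaches Jul 13, 2015.
Jul 13, 2015 (Monday) is already a business day.
The 3 months extension carries Jul 13, 2015 to Oct 13, 2015.
Oct 13, 2015 (Tuesday) is already a business day.
The 15-business-day extension runs from Oct 13, 2015 to Nov 3, 2015.
Since Nov 3, 2015 is a Tuesday and not a holiday, the date is unchanged.
Deadline: Nov 3, 2015.

Nov 3, 2015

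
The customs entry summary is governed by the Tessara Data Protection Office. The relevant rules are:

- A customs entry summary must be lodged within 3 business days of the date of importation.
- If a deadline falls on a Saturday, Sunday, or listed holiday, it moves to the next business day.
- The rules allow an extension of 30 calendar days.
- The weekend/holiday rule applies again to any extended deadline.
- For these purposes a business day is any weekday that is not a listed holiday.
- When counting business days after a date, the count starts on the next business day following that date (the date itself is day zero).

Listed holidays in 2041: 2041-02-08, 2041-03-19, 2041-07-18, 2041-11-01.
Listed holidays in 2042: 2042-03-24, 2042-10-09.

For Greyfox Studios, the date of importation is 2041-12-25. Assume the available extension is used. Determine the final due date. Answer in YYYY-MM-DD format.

2042-01-29

Starting the day after 2041-12-25 and counting 3 business days lands on 2041-12-30.
2041-12-30 (Monday) is already a business day.
With the 30-day extension, 2041-12-30 becomes 2042-01-29.
Since 2042-01-29 is a Wednesday and not a holiday, the date is unchanged.
Deadline: 2042-01-29.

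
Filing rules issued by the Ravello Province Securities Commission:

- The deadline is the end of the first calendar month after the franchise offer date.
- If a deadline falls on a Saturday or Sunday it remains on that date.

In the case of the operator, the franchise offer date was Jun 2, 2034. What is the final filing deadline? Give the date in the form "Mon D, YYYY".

Jul 31, 2034

1 month after Jun 2, 2034 falls in July 2034; the last day of that month is Jul 31, 2034.
Jul 31, 2034 falls on a Monday. The rules make no weekend/holiday allowance, so it remains Jul 31, 2034.
Final deadline: Jul 31, 2034.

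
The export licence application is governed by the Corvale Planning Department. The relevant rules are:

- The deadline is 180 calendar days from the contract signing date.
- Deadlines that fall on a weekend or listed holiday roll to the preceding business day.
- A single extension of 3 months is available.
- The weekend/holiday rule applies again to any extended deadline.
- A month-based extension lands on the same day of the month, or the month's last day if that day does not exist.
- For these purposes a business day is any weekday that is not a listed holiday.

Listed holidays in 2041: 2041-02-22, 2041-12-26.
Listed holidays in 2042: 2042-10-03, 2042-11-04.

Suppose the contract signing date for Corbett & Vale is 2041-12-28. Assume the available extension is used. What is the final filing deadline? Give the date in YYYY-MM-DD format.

Trigger date 2041-12-28 + 180 calendar days = 2042-06-26.
2042-06-26 falls on a Thursday, which is a business day, so no adjustment is needed.
Applying the 3 months extension: 3 months after 2042-06-26 is 2042-09-26.
2042-09-26 is a Friday and not a listed holiday, so it stands.
Deadline: 2042-09-26.

2042-09-26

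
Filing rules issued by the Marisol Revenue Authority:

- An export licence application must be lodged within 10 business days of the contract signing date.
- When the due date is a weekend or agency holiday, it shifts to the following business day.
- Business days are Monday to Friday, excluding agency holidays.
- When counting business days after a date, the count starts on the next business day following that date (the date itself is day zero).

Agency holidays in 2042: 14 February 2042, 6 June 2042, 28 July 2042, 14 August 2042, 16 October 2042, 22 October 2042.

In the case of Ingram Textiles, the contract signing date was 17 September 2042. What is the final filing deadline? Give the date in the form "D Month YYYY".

Counting 10 business days after 17 September 2042 (skipping weekends and listed holidays) reaches 1 October 2042.
1 October 2042 falls on a Wednesday, which is a business day, so no adjustment is needed.
The final due date is 1 October 2042.

1 October 2042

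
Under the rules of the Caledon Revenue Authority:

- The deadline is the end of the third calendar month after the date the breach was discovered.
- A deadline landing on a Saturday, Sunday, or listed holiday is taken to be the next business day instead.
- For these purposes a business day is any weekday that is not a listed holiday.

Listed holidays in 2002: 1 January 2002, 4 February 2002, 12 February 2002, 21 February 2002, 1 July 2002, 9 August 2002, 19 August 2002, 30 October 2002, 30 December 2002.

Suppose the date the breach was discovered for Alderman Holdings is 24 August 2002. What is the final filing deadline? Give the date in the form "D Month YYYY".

3 months after 24 August 2002 falls in November 2002; the last day of that month is 30 November 2002.
30 November 2002 is a Saturday; the next business day is 2 December 2002 (Monday).
So the filing is due 2 December 2002.

2 December 2002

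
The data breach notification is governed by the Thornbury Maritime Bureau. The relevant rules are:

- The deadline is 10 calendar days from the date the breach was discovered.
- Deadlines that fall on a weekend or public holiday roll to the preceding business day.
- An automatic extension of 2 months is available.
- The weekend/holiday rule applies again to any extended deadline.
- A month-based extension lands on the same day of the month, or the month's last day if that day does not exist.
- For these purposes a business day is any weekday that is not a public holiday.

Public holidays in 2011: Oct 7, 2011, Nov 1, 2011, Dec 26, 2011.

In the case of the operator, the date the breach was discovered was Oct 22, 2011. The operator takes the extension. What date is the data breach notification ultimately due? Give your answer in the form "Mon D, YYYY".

Dec 30, 2011

10 calendar days after Oct 22, 2011 is Nov 1, 2011.
Nov 1, 2011 is a listed holiday; the preceding business day is Oct 31, 2011 (Monday).
Add 2 months to Oct 31, 2011: Dec 31, 2011.
Dec 31, 2011 is a Saturday; the preceding business day is Dec 30, 2011 (Friday).
So the filing is due Dec 30, 2011.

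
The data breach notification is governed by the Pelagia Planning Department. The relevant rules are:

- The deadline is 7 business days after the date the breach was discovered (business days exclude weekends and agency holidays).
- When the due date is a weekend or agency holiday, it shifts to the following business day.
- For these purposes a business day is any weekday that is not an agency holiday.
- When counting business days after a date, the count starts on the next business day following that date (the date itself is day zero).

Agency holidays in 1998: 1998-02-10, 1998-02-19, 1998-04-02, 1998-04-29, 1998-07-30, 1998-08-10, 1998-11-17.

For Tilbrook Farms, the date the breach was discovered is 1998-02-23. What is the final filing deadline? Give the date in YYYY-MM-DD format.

Starting the day after 1998-02-23 and counting 7 business days lands on 1998-03-04.
1998-03-04 falls on a Wednesday, which is a business day, so no adjustment is needed.
Deadline: 1998-03-04.

1998-03-04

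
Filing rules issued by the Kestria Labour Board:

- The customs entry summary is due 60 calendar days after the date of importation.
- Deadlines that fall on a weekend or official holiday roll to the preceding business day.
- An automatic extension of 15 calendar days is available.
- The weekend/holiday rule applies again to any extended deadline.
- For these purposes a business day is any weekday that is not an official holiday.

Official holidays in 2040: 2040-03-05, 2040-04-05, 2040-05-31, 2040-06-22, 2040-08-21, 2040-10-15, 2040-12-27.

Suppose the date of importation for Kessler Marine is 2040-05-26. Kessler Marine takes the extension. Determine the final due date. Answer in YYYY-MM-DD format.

2040-08-09

From 2040-05-26, 60 calendar days later is 2040-07-25.
2040-07-25 is a Wednesday and not a listed holiday, so it stands.
Applying the 15-calendar-day extension: 2040-07-25 + 15 days = 2040-08-09.
2040-08-09 (Thursday) is already a business day.
So the filing is due 2040-08-09.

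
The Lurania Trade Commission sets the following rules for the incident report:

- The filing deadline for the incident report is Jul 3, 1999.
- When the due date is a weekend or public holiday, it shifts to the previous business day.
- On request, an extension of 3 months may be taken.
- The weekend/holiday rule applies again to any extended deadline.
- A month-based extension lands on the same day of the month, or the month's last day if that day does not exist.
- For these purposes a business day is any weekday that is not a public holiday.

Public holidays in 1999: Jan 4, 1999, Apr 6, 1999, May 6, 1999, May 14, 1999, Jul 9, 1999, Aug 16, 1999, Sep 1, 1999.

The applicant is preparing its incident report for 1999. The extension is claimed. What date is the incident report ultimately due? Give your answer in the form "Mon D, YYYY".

The stated deadline is Jul 3, 1999.
Because Jul 3, 1999 is a Saturday, the deadline becomes Jul 2, 1999 (Friday).
Applying the 3 months extension: 3 months after Jul 2, 1999 is Oct 2, 1999.
Oct 2, 1999 is a Saturday; the preceding business day is Oct 1, 1999 (Friday).
So the filing is due Oct 1, 1999.

Oct 1, 1999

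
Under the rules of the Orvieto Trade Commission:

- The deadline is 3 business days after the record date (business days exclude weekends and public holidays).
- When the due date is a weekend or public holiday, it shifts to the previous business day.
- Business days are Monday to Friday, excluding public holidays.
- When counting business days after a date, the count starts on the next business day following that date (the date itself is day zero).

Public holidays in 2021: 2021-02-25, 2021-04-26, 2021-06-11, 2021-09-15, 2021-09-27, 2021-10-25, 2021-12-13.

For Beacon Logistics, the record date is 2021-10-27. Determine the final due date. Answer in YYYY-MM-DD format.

2021-11-01

Counting 3 business days after 2021-10-27 (skipping weekends and listed holidays) reaches 2021-11-01.
Since 2021-11-01 is a Monday and not a holiday, the date is unchanged.
Deadline: 2021-11-01.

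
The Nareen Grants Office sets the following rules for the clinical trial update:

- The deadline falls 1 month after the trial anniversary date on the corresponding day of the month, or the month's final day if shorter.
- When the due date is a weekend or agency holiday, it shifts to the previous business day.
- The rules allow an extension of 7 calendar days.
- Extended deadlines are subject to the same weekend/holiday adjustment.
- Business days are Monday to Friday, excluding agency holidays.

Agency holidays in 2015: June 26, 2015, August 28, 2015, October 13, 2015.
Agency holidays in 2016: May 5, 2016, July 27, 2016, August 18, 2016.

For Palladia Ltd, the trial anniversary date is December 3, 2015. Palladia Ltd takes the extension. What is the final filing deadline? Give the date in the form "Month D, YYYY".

1 month from December 3, 2015 is January 3, 2016.
January 3, 2016 falls on a Sunday. Rolling to the preceding business day gives January 1, 2016, a Friday.
The 7-calendar-day extension moves the deadline from January 1, 2016 to January 8, 2016.
Since January 8, 2016 is a Friday and not a holiday, the date is unchanged.
The final due date is January 8, 2016.

January 8, 2016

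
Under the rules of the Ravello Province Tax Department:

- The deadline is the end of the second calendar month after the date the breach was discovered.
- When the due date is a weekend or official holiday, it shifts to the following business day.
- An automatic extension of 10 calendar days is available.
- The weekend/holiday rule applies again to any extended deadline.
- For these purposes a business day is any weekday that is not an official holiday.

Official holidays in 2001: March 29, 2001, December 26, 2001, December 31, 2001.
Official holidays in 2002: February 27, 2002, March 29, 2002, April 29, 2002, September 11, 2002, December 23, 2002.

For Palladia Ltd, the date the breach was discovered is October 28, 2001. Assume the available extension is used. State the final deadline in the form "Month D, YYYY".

January 11, 2002

2 months after October 28, 2001 is December 2001; that month ends on December 31, 2001.
December 31, 2001 falls on a listed holiday. Rolling to the next business day gives January 1, 2002, a Tuesday.
The 10-calendar-day extension moves the deadline from January 1, 2002 to January 11, 2002.
January 11, 2002 is a Friday and not a listed holiday, so it stands.
Deadline: January 11, 2002.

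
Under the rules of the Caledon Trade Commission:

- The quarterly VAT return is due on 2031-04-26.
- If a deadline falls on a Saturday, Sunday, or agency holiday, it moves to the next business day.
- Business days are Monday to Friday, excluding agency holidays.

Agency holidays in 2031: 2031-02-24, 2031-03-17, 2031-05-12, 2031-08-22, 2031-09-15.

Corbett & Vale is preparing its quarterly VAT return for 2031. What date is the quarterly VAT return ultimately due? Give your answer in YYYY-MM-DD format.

The stated deadline is 2031-04-26.
Because 2031-04-26 is a Saturday, the deadline becomes 2031-04-28 (Monday).
Final deadline: 2031-04-28.

2031-04-28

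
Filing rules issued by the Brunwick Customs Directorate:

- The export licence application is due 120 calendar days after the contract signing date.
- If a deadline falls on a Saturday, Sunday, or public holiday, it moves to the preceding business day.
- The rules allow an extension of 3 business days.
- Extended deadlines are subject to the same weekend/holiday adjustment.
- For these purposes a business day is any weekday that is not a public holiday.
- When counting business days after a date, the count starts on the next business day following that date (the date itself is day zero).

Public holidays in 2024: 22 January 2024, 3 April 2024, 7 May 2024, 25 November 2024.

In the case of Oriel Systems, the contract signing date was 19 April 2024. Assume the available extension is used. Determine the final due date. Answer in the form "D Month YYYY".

21 August 2024

120 calendar days after 19 April 2024 is 17 August 2024.
Because 17 August 2024 is a Saturday, the deadline becomes 16 August 2024 (Friday).
Applying the 3-business-day extension: 3 business days after 16 August 2024 is 21 August 2024.
21 August 2024 falls on a Wednesday, which is a business day, so no adjustment is needed.
Final deadline: 21 August 2024.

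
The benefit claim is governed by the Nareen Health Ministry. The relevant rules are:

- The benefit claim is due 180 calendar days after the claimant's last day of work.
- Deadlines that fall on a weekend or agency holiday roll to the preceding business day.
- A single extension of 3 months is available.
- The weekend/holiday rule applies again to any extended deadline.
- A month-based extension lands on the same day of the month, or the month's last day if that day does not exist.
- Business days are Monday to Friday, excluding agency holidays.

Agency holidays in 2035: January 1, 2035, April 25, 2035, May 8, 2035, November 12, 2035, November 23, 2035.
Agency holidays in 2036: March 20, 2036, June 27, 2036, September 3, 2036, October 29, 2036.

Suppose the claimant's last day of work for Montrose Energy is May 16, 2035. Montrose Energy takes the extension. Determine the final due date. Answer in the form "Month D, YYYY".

Adding 180 calendar days to May 16, 2035 gives November 12, 2035.
November 12, 2035 falls on a listed holiday. Rolling to the preceding business day gives November 9, 2035, a Friday.
The 3 months extension carries November 9, 2035 to February 9, 2036.
February 9, 2036 is a Saturday, so it moves to the preceding business day, February 8, 2036 (Friday).
Final deadline: February 8, 2036.

February 8, 2036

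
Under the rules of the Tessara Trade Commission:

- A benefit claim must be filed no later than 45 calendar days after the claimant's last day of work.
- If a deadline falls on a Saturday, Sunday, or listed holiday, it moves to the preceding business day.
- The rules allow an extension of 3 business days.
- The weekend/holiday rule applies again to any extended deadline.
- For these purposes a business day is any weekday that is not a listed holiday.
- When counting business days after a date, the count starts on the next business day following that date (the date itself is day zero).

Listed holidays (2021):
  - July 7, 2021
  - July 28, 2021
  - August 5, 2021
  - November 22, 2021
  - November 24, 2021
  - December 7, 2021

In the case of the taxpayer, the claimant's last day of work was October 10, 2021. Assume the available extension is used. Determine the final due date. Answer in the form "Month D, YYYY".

From October 10, 2021, 45 calendar days later is November 24, 2021.
November 24, 2021 falls on a listed holiday. Rolling to the preceding business day gives November 23, 2021, a Tuesday.
Counting 3 further business days from November 23, 2021 reaches November 29, 2021.
Since November 29, 2021 is a Monday and not a holiday, the date is unchanged.
Deadline: November 29, 2021.

November 29, 2021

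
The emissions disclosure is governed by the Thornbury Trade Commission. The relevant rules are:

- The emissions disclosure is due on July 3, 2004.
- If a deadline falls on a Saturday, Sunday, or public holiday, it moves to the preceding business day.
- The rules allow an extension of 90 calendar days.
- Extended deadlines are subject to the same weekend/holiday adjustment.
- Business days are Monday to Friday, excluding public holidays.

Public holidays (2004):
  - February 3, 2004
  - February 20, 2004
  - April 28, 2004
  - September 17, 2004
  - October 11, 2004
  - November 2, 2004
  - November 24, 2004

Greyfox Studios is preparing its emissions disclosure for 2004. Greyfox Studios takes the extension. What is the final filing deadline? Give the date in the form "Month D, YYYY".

The statutory due date is July 3, 2004.
July 3, 2004 is a Saturday; the preceding business day is July 2, 2004 (Friday).
Add the 90 calendar-day extension to July 2, 2004: September 30, 2004.
September 30, 2004 falls on a Thursday, which is a business day, so no adjustment is needed.
Deadline: September 30, 2004.

September 30, 2004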